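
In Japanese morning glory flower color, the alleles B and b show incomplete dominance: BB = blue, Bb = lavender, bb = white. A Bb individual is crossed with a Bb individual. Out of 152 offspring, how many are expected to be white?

Punnett square for Bb × Bb:
Offspring genotypes: 1 BB, 2 Bb, 1 bb
Phenotype counts: 1 blue, 2 lavender, 1 white
white: 1 out of 4 → fraction 1/4
Expected count = 1/4 × 152 = 38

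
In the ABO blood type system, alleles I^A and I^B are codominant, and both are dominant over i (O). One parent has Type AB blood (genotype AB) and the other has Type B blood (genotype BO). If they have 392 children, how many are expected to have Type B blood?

Cross: AB × BO
Possible offspring genotypes: 1 AB, 1 AO, 1 BB, 1 BO
Blood type counts: 1 Type AB, 1 Type A, 2 Type B
Probability of Type B: 2/4 = 1/2
Expected count = 1/2 × 392 = 196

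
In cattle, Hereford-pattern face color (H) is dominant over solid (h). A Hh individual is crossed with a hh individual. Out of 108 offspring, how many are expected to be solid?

Punnett square for Hh × hh:
Offspring genotypes: 2 Hh, 2 hh
Hereford-pattern: 2, solid: 2
solid: 2 out of 4 → fraction 1/2
Expected count = 1/2 × 108 = 54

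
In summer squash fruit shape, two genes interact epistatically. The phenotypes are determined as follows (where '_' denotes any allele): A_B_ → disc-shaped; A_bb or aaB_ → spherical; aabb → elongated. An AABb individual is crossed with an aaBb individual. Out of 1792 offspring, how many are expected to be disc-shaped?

Cross: AABb × aaBb — consider each gene separately:
A gene: AA × aa → 4 Aa → 4 A_ (out of 4)
B gene: Bb × Bb → 1 BB, 2 Bb, 1 bb → 3 B_ : 1 bb (out of 4)
Genotype classes (out of 4 × 4 = 16): A_B_ = 4×3 = 12; A_bb = 4×1 = 4
Apply the phenotype rules: A_B_ (12) → disc-shaped; A_bb (4) → spherical
Phenotype counts (out of 16): 12 disc-shaped, 4 spherical
disc-shaped: 12 out of 16 → fraction 3/4
Expected count = 3/4 × 1792 = 1344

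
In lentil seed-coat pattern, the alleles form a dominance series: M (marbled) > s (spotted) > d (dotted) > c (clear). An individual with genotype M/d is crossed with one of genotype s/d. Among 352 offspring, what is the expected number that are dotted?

Cross: M/d × s/d
Allele dominance: M > s > d > c
Offspring genotypes: 1 M/s, 1 M/d, 1 s/d, 1 d/d
Phenotype counts: 2 marbled, 1 spotted, 1 dotted
dotted: 1 out of 4 → fraction 1/4
Expected count = 1/4 × 352 = 88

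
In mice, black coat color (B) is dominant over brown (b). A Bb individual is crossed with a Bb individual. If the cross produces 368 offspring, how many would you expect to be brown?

Punnett square for Bb × Bb:
Offspring genotypes: 1 BB, 2 Bb, 1 bb
black: 3, brown: 1
brown: 1 out of 4 → fraction 1/4
Expected count = 1/4 × 368 = 92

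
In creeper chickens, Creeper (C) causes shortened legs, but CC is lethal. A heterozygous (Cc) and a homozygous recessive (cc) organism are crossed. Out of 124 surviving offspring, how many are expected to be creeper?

Cross: Cc × cc
Punnett square offspring (before lethality): 2 Cc, 2 cc
No CC offspring are produced in this cross.
creeper: 2 out of 4 → fraction 1/2
Expected count = 1/2 × 124 = 62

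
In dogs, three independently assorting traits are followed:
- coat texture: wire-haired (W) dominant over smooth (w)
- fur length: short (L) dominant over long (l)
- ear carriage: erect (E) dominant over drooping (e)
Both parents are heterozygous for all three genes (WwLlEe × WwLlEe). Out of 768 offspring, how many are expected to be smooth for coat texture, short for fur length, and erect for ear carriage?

Trihybrid cross: WwLlEe × WwLlEe
Each trait segregates independently with a 3:1 phenotypic ratio, so each gene contributes 3/4 (dominant) or 1/4 (recessive).
Target: smooth (coat texture), short (fur length), erect (ear carriage)
Probability = product of independent per-trait probabilities
= 1/4 × 3/4 × 3/4 = 9/64
Expected count = 9/64 × 768 = 108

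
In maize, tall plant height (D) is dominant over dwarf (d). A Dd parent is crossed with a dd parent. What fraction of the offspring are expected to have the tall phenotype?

Punnett square for Dd × dd:
Offspring genotypes: 2 Dd, 2 dd
Total offspring: 4
Count with target: 2
Probability: 2/4 = 1/2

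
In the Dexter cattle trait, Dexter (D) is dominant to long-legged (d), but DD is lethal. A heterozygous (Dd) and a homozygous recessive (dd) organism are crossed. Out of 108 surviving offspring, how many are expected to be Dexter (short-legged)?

Cross: Dd × dd
Punnett square offspring (before lethality): 2 Dd, 2 dd
No DD offspring are produced in this cross.
Dexter (short-legged): 2 out of 4 → fraction 1/2
Expected count = 1/2 × 108 = 54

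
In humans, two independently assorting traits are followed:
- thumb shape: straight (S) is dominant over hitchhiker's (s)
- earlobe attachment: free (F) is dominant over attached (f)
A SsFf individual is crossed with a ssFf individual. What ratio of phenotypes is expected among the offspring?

Dihybrid cross SsFf × ssFf — consider each gene separately:
thumb shape: Ss × ss → 2 Ss, 2 ss → 2 S_ : 2 ss (out of 4)
earlobe attachment: Ff × Ff → 1 FF, 2 Ff, 1 ff → 3 F_ : 1 ff (out of 4)
Combine (counts out of 4 × 4 = 16): straight/free (S_F_) = 2×3 = 6; straight/attached (S_ff) = 2×1 = 2; hitchhiker's/free (ssF_) = 2×3 = 6; hitchhiker's/attached (ssff) = 2×1 = 2
Phenotype counts (out of 16): 6 straight/free, 2 straight/attached, 6 hitchhiker's/free, 2 hitchhiker's/attached
Ratio: 3 straight/free : 1 straight/attached : 3 hitchhiker's/free : 1 hitchhiker's/attached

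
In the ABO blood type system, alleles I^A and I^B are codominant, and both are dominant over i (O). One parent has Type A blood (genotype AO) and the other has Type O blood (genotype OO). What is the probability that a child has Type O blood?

Cross: AO × OO
Possible offspring genotypes: 2 AO, 2 OO
Blood type counts: 2 Type A, 2 Type O
Probability of Type O: 2/4 = 1/2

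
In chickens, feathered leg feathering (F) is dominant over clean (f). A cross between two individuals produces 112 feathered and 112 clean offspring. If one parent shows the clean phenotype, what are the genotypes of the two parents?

Observed offspring: 112 feathered, 112 clean
The observed ratio simplifies to 1:1. One parent shows clean, so its genotype must be ff. A 1:1 offspring split requires the other parent to be heterozygous (Ff).
Parent genotypes: ff × Ff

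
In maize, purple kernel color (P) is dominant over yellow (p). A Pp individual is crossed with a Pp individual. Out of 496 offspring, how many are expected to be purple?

Punnett square for Pp × Pp:
Offspring genotypes: 1 PP, 2 Pp, 1 pp
purple: 3, yellow: 1
purple: 3 out of 4 → fraction 3/4
Expected count = 3/4 × 496 = 372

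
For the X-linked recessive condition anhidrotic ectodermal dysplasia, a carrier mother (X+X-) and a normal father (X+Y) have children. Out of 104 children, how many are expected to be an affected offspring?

Cross: X+X- × X+Y
Offspring: 1 X+X+, 1 X+Y, 1 X+X-, 1 X-Y
Probability of an affected offspring: 1/4
Expected count = 1/4 × 104 = 26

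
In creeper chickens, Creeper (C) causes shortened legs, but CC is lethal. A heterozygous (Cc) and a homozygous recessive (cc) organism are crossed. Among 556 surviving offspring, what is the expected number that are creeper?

Cross: Cc × cc
Punnett square offspring (before lethality): 2 Cc, 2 cc
No CC offspring are produced in this cross.
creeper: 2 out of 4 → fraction 1/2
Expected count = 1/2 × 556 = 278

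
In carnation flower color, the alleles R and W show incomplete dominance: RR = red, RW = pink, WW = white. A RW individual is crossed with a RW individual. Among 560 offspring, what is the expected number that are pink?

Punnett square for RW × RW:
Offspring genotypes: 1 RR, 2 RW, 1 WW
Phenotype counts: 1 red, 2 pink, 1 white
pink: 2 out of 4 → fraction 1/2
Expected count = 1/2 × 560 = 280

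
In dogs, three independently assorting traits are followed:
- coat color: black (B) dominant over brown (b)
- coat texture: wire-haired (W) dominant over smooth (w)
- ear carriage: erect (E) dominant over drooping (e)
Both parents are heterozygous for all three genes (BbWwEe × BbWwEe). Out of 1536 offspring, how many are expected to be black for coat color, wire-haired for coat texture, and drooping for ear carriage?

Trihybrid cross: BbWwEe × BbWwEe
Each trait segregates independently with a 3:1 phenotypic ratio, so each gene contributes 3/4 (dominant) or 1/4 (recessive).
Target: black (coat color), wire-haired (coat texture), drooping (ear carriage)
Probability = product of independent per-trait probabilities
= 3/4 × 3/4 × 1/4 = 9/64
Expected count = 9/64 × 1536 = 216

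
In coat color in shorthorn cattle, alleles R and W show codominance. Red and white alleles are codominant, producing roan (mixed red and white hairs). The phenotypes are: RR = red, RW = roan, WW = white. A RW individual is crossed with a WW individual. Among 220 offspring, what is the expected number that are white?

Punnett square for RW × WW:
Offspring genotypes: 2 RW, 2 WW
Phenotype counts: 2 roan, 2 white
white: 2 out of 4 → fraction 1/2
Expected count = 1/2 × 220 = 110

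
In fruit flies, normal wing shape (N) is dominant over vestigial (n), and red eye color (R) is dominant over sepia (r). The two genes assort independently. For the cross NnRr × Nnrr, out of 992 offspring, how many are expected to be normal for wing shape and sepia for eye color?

Dihybrid cross NnRr × Nnrr — consider each gene separately:
wing shape: Nn × Nn → 1 NN, 2 Nn, 1 nn → 3 N_ : 1 nn (out of 4)
eye color: Rr × rr → 2 Rr, 2 rr → 2 R_ : 2 rr (out of 4)
Looking for: normal (N_) and sepia (rr)
P(normal) = 3/4, P(sepia) = 2/4
P(both) = 3/4 × 2/4 = 6/16 = 3/8
Expected count = 3/8 × 992 = 372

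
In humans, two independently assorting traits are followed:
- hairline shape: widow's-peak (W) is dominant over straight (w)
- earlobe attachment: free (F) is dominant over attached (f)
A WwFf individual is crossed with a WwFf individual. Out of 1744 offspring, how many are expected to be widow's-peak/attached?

Dihybrid cross WwFf × WwFf — consider each gene separately:
hairline shape: Ww × Ww → 1 WW, 2 Ww, 1 ww → 3 W_ : 1 ww (out of 4)
earlobe attachment: Ff × Ff → 1 FF, 2 Ff, 1 ff → 3 F_ : 1 ff (out of 4)
Combine (counts out of 4 × 4 = 16): widow's-peak/free (W_F_) = 3×3 = 9; widow's-peak/attached (W_ff) = 3×1 = 3; straight/free (wwF_) = 1×3 = 3; straight/attached (wwff) = 1×1 = 1
Phenotype counts (out of 16): 9 widow's-peak/free, 3 widow's-peak/attached, 3 straight/free, 1 straight/attached
widow's-peak/attached: 3 out of 16 → fraction 3/16
Expected count = 3/16 × 1744 = 327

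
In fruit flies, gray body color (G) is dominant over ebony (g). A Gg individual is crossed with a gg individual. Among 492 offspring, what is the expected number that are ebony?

Punnett square for Gg × gg:
Offspring genotypes: 2 Gg, 2 gg
gray: 2, ebony: 2
ebony: 2 out of 4 → fraction 1/2
Expected count = 1/2 × 492 = 246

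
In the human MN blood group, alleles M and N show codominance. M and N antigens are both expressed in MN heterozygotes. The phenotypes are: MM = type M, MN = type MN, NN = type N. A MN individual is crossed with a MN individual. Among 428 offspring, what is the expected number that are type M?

Punnett square for MN × MN:
Offspring genotypes: 1 MM, 2 MN, 1 NN
Phenotype counts: 1 type M, 2 type MN, 1 type N
type M: 1 out of 4 → fraction 1/4
Expected count = 1/4 × 428 = 107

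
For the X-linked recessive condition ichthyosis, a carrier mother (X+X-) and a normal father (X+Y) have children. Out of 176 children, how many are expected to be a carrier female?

Cross: X+X- × X+Y
Offspring: 1 X+X+, 1 X+Y, 1 X+X-, 1 X-Y
Probability of a carrier female: 1/4
Expected count = 1/4 × 176 = 44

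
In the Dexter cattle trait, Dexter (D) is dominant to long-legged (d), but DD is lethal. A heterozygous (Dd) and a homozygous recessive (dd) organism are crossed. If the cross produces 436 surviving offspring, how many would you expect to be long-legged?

Cross: Dd × dd
Punnett square offspring (before lethality): 2 Dd, 2 dd
No DD offspring are produced in this cross.
long-legged: 2 out of 4 → fraction 1/2
Expected count = 1/2 × 436 = 218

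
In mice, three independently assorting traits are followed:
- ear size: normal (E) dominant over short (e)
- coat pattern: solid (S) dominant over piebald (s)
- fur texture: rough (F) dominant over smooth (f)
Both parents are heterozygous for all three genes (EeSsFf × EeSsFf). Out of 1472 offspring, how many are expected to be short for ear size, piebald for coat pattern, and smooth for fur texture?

Trihybrid cross: EeSsFf × EeSsFf
Each trait segregates independently with a 3:1 phenotypic ratio, so each gene contributes 3/4 (dominant) or 1/4 (recessive).
Target: short (ear size), piebald (coat pattern), smooth (fur texture)
Probability = product of independent per-trait probabilities
= 1/4 × 1/4 × 1/4 = 1/64
Expected count = 1/64 × 1472 = 23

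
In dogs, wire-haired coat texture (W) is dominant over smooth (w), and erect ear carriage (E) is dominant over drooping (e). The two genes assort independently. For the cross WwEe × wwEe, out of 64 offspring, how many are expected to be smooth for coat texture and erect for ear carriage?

Dihybrid cross WwEe × wwEe — consider each gene separately:
coat texture: Ww × ww → 2 Ww, 2 ww → 2 W_ : 2 ww (out of 4)
ear carriage: Ee × Ee → 1 EE, 2 Ee, 1 ee → 3 E_ : 1 ee (out of 4)
Looking for: smooth (ww) and erect (E_)
P(smooth) = 2/4, P(erect) = 3/4
P(both) = 2/4 × 3/4 = 6/16 = 3/8
Expected count = 3/8 × 64 = 24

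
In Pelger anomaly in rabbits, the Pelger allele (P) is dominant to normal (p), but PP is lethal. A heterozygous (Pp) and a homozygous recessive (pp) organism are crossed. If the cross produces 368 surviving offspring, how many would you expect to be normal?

Cross: Pp × pp
Punnett square offspring (before lethality): 2 Pp, 2 pp
No PP offspring are produced in this cross.
normal: 2 out of 4 → fraction 1/2
Expected count = 1/2 × 368 = 184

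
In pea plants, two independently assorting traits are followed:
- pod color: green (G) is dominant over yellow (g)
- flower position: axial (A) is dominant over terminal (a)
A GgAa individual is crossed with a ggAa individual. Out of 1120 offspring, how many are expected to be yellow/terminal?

Dihybrid cross GgAa × ggAa — consider each gene separately:
pod color: Gg × gg → 2 Gg, 2 gg → 2 G_ : 2 gg (out of 4)
flower position: Aa × Aa → 1 AA, 2 Aa, 1 aa → 3 A_ : 1 aa (out of 4)
Combine (counts out of 4 × 4 = 16): green/axial (G_A_) = 2×3 = 6; green/terminal (G_aa) = 2×1 = 2; yellow/axial (ggA_) = 2×3 = 6; yellow/terminal (ggaa) = 2×1 = 2
Phenotype counts (out of 16): 6 green/axial, 2 green/terminal, 6 yellow/axial, 2 yellow/terminal
yellow/terminal: 2 out of 16 → fraction 1/8
Expected count = 1/8 × 1120 = 140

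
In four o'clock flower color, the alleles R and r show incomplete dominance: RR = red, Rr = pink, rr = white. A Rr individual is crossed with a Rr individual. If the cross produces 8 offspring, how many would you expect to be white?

Punnett square for Rr × Rr:
Offspring genotypes: 1 RR, 2 Rr, 1 rr
Phenotype counts: 1 red, 2 pink, 1 white
white: 1 out of 4 → fraction 1/4
Expected count = 1/4 × 8 = 2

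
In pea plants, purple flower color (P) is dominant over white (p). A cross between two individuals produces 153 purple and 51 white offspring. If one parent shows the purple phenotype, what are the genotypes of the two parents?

Observed offspring: 153 purple, 51 white
The observed ratio simplifies to 3:1. White (pp) offspring appear, so each parent must contribute one p allele. The parent stated to show purple carries P, so it is Pp. The other parent is then either Pp or pp: Pp × pp would give a 1:1 split, whereas Pp × Pp gives 3:1 — matching the data. So both parents are heterozygous (Pp × Pp).
Parent genotypes: Pp × Pp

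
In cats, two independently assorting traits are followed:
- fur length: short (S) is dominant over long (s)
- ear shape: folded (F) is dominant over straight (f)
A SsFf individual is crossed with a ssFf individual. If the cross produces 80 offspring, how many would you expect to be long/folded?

Dihybrid cross SsFf × ssFf — consider each gene separately:
fur length: Ss × ss → 2 Ss, 2 ss → 2 S_ : 2 ss (out of 4)
ear shape: Ff × Ff → 1 FF, 2 Ff, 1 ff → 3 F_ : 1 ff (out of 4)
Combine (counts out of 4 × 4 = 16): short/folded (S_F_) = 2×3 = 6; short/straight (S_ff) = 2×1 = 2; long/folded (ssF_) = 2×3 = 6; long/straight (ssff) = 2×1 = 2
Phenotype counts (out of 16): 6 short/folded, 2 short/straight, 6 long/folded, 2 long/straight
long/folded: 6 out of 16 → fraction 3/8
Expected count = 3/8 × 80 = 30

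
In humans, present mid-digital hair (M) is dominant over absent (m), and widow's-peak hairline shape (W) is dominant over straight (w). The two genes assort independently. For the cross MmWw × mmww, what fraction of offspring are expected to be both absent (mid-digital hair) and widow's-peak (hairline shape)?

Dihybrid cross MmWw × mmww — consider each gene separately:
mid-digital hair: Mm × mm → 2 Mm, 2 mm → 2 M_ : 2 mm (out of 4)
hairline shape: Ww × ww → 2 Ww, 2 ww → 2 W_ : 2 ww (out of 4)
Looking for: absent (mm) and widow's-peak (W_)
P(absent) = 2/4, P(widow's-peak) = 2/4
P(both) = 2/4 × 2/4 = 4/16 = 1/4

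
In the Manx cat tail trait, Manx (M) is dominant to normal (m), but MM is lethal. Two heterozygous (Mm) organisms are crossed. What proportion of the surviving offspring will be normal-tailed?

Cross: Mm × Mm
Punnett square offspring (before lethality): 1 MM, 2 Mm, 1 mm
The MM genotype is lethal (embryos die); surviving offspring: 2 Mm, 1 mm
normal-tailed: 1 out of 3
Probability: 1/3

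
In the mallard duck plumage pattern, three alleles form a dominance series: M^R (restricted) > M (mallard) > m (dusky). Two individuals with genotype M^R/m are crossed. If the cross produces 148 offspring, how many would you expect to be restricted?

Cross: M^R/m × M^R/m
Allele dominance: M^R > M > m
Offspring genotypes: 1 M^R/M^R, 2 M^R/m, 1 m/m
Phenotype counts: 3 restricted, 1 dusky
restricted: 3 out of 4 → fraction 3/4
Expected count = 3/4 × 148 = 111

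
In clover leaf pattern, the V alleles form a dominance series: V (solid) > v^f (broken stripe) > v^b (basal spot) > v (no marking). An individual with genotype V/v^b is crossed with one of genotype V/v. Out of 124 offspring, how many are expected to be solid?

Cross: V/v^b × V/v
Allele dominance: V > v^f > v^b > v
Offspring genotypes: 1 V/V, 1 V/v, 1 V/v^b, 1 v^b/v
Phenotype counts: 3 solid, 1 basal spot
solid: 3 out of 4 → fraction 3/4
Expected count = 3/4 × 124 = 93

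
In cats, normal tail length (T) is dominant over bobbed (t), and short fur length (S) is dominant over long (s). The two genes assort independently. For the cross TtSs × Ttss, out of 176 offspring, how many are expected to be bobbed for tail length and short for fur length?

Dihybrid cross TtSs × Ttss — consider each gene separately:
tail length: Tt × Tt → 1 TT, 2 Tt, 1 tt → 3 T_ : 1 tt (out of 4)
fur length: Ss × ss → 2 Ss, 2 ss → 2 S_ : 2 ss (out of 4)
Looking for: bobbed (tt) and short (S_)
P(bobbed) = 1/4, P(short) = 2/4
P(both) = 1/4 × 2/4 = 2/16 = 1/8
Expected count = 1/8 × 176 = 22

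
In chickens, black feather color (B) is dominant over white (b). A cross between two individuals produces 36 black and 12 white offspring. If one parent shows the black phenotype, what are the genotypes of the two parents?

Observed offspring: 36 black, 12 white
The observed ratio simplifies to 3:1. White (bb) offspring appear, so each parent must contribute one b allele. The parent stated to show black carries B, so it is Bb. The other parent is then either Bb or bb: Bb × bb would give a 1:1 split, whereas Bb × Bb gives 3:1 — matching the data. So both parents are heterozygous (Bb × Bb).
Parent genotypes: Bb × Bb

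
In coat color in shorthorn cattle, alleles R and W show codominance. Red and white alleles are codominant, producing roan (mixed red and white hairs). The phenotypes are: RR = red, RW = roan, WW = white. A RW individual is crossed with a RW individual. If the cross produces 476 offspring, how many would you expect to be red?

Punnett square for RW × RW:
Offspring genotypes: 1 RR, 2 RW, 1 WW
Phenotype counts: 1 red, 2 roan, 1 white
red: 1 out of 4 → fraction 1/4
Expected count = 1/4 × 476 = 119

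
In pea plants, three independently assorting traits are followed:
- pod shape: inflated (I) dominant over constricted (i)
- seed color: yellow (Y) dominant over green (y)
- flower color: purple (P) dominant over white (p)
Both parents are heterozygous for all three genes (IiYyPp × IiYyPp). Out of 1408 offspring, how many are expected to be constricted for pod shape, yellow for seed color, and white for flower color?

Trihybrid cross: IiYyPp × IiYyPp
Each trait segregates independently with a 3:1 phenotypic ratio, so each gene contributes 3/4 (dominant) or 1/4 (recessive).
Target: constricted (pod shape), yellow (seed color), white (flower color)
Probability = product of independent per-trait probabilities
= 1/4 × 3/4 × 1/4 = 3/64
Expected count = 3/64 × 1408 = 66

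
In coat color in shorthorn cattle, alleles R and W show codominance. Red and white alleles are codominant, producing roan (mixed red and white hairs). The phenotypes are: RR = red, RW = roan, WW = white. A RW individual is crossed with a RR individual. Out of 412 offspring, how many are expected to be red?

Punnett square for RW × RR:
Offspring genotypes: 2 RR, 2 RW
Phenotype counts: 2 red, 2 roan
red: 2 out of 4 → fraction 1/2
Expected count = 1/2 × 412 = 206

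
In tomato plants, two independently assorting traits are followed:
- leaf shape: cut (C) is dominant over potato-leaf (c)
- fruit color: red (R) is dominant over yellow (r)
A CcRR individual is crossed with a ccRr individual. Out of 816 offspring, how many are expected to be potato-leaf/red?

Dihybrid cross CcRR × ccRr — consider each gene separately:
leaf shape: Cc × cc → 2 Cc, 2 cc → 2 C_ : 2 cc (out of 4)
fruit color: RR × Rr → 2 RR, 2 Rr → 4 R_ (out of 4)
Combine (counts out of 4 × 4 = 16): cut/red (C_R_) = 2×4 = 8; potato-leaf/red (ccR_) = 2×4 = 8
Phenotype counts (out of 16): 8 cut/red, 8 potato-leaf/red
potato-leaf/red: 8 out of 16 → fraction 1/2
Expected count = 1/2 × 816 = 408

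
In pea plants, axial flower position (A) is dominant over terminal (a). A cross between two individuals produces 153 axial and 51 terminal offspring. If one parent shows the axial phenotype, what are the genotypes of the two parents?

Observed offspring: 153 axial, 51 terminal
The observed ratio simplifies to 3:1. Terminal (aa) offspring appear, so each parent must contribute one a allele. The parent stated to show axial carries A, so it is Aa. The other parent is then either Aa or aa: Aa × aa would give a 1:1 split, whereas Aa × Aa gives 3:1 — matching the data. So both parents are heterozygous (Aa × Aa).
Parent genotypes: Aa × Aa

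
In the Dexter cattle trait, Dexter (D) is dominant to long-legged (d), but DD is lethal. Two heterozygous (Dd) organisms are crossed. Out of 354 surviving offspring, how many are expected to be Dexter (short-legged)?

Cross: Dd × Dd
Punnett square offspring (before lethality): 1 DD, 2 Dd, 1 dd
The DD genotype is lethal (embryos die); surviving offspring: 2 Dd, 1 dd
Dexter (short-legged): 2 out of 3 → fraction 2/3
Expected count = 2/3 × 354 = 236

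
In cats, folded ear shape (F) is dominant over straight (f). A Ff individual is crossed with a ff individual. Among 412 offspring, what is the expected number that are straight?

Punnett square for Ff × ff:
Offspring genotypes: 2 Ff, 2 ff
folded: 2, straight: 2
straight: 2 out of 4 → fraction 1/2
Expected count = 1/2 × 412 = 206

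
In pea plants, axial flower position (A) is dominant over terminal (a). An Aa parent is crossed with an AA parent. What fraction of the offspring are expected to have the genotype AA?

Punnett square for Aa × AA:
Offspring genotypes: 2 AA, 2 Aa
Total offspring: 4
Count with target: 2
Probability: 2/4 = 1/2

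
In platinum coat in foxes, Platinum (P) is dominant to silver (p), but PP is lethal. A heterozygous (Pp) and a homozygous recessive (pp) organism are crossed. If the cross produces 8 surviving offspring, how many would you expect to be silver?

Cross: Pp × pp
Punnett square offspring (before lethality): 2 Pp, 2 pp
No PP offspring are produced in this cross.
silver: 2 out of 4 → fraction 1/2
Expected count = 1/2 × 8 = 4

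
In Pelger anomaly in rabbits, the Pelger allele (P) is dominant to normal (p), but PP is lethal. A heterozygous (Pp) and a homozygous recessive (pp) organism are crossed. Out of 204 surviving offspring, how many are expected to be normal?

Cross: Pp × pp
Punnett square offspring (before lethality): 2 Pp, 2 pp
No PP offspring are produced in this cross.
normal: 2 out of 4 → fraction 1/2
Expected count = 1/2 × 204 = 102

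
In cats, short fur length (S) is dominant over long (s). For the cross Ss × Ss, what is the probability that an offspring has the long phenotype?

Punnett square for Ss × Ss:
Offspring genotypes: 1 SS, 2 Ss, 1 ss
Total offspring: 4
Count with target: 1
Probability: 1/4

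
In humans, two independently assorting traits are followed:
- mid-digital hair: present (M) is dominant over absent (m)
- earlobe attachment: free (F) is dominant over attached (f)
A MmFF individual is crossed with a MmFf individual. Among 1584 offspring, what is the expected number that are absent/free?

Dihybrid cross MmFF × MmFf — consider each gene separately:
mid-digital hair: Mm × Mm → 1 MM, 2 Mm, 1 mm → 3 M_ : 1 mm (out of 4)
earlobe attachment: FF × Ff → 2 FF, 2 Ff → 4 F_ (out of 4)
Combine (counts out of 4 × 4 = 16): present/free (M_F_) = 3×4 = 12; absent/free (mmF_) = 1×4 = 4
Phenotype counts (out of 16): 12 present/free, 4 absent/free
absent/free: 4 out of 16 → fraction 1/4
Expected count = 1/4 × 1584 = 396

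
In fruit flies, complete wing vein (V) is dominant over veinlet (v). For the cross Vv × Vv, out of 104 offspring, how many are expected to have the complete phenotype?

Punnett square for Vv × Vv:
Offspring genotypes: 1 VV, 2 Vv, 1 vv
Total offspring: 4
Count with target: 3
Probability: 3/4
Expected count = 3/4 × 104 = 78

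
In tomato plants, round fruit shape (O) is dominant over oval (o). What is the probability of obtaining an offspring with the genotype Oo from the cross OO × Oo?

Punnett square for OO × Oo:
Offspring genotypes: 2 OO, 2 Oo
Total offspring: 4
Count with target: 2
Probability: 2/4 = 1/2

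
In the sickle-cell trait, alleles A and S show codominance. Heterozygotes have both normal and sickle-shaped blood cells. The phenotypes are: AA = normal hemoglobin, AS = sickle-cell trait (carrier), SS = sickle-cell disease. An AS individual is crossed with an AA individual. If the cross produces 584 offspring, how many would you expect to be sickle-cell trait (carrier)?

Punnett square for AS × AA:
Offspring genotypes: 2 AA, 2 AS
Phenotype counts: 2 normal hemoglobin, 2 sickle-cell trait (carrier)
sickle-cell trait (carrier): 2 out of 4 → fraction 1/2
Expected count = 1/2 × 584 = 292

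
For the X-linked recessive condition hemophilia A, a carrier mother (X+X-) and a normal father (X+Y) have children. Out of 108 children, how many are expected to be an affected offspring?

Cross: X+X- × X+Y
Offspring: 1 X+X+, 1 X+Y, 1 X+X-, 1 X-Y
Probability of an affected offspring: 1/4
Expected count = 1/4 × 108 = 27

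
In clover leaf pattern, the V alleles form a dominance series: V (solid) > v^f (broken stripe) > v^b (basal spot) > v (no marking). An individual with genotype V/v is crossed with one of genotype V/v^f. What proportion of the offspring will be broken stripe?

Cross: V/v × V/v^f
Allele dominance: V > v^f > v^b > v
Offspring genotypes: 1 V/V, 1 V/v^f, 1 V/v, 1 v^f/v
Phenotype counts: 3 solid, 1 broken stripe
broken stripe: 1 out of 4
Probability: 1/4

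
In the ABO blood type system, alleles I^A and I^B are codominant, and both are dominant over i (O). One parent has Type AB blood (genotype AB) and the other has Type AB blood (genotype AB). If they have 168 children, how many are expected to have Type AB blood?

Cross: AB × AB
Possible offspring genotypes: 1 AA, 2 AB, 1 BB
Blood type counts: 1 Type A, 2 Type AB, 1 Type B
Probability of Type AB: 2/4 = 1/2
Expected count = 1/2 × 168 = 84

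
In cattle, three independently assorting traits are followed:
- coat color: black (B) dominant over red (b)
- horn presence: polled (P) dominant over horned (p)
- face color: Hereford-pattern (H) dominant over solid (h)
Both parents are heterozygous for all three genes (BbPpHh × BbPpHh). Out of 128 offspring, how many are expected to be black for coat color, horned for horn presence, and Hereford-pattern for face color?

Trihybrid cross: BbPpHh × BbPpHh
Each trait segregates independently with a 3:1 phenotypic ratio, so each gene contributes 3/4 (dominant) or 1/4 (recessive).
Target: black (coat color), horned (horn presence), Hereford-pattern (face color)
Probability = product of independent per-trait probabilities
= 3/4 × 1/4 × 3/4 = 9/64
Expected count = 9/64 × 128 = 18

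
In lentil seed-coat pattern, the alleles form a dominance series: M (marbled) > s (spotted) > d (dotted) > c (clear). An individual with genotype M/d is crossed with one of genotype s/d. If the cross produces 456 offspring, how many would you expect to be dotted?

Cross: M/d × s/d
Allele dominance: M > s > d > c
Offspring genotypes: 1 M/s, 1 M/d, 1 s/d, 1 d/d
Phenotype counts: 2 marbled, 1 spotted, 1 dotted
dotted: 1 out of 4 → fraction 1/4
Expected count = 1/4 × 456 = 114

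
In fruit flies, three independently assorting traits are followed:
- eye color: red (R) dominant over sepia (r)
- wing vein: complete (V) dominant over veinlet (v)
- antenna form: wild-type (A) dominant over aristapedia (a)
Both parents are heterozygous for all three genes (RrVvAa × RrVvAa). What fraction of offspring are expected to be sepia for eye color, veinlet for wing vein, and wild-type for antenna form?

Trihybrid cross: RrVvAa × RrVvAa
Each trait segregates independently with a 3:1 phenotypic ratio, so each gene contributes 3/4 (dominant) or 1/4 (recessive).
Target: sepia (eye color), veinlet (wing vein), wild-type (antenna form)
Probability = product of independent per-trait probabilities
= 1/4 × 1/4 × 3/4 = 3/64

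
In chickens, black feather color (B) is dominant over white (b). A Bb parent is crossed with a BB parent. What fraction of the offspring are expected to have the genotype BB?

Punnett square for Bb × BB:
Offspring genotypes: 2 BB, 2 Bb
Total offspring: 4
Count with target: 2
Probability: 2/4 = 1/2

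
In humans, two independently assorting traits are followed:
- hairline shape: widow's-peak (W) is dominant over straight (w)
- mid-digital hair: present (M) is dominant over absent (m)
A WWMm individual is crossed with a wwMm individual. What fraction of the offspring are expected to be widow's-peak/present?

Dihybrid cross WWMm × wwMm — consider each gene separately:
hairline shape: WW × ww → 4 Ww → 4 W_ (out of 4)
mid-digital hair: Mm × Mm → 1 MM, 2 Mm, 1 mm → 3 M_ : 1 mm (out of 4)
Combine (counts out of 4 × 4 = 16): widow's-peak/present (W_M_) = 4×3 = 12; widow's-peak/absent (W_mm) = 4×1 = 4
Phenotype counts (out of 16): 12 widow's-peak/present, 4 widow's-peak/absent
widow's-peak/present: 12 out of 16
Probability: 12/16 = 3/4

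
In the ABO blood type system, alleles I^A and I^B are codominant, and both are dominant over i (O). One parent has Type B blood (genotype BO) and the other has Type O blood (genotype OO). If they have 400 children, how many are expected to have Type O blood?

Cross: BO × OO
Possible offspring genotypes: 2 BO, 2 OO
Blood type counts: 2 Type B, 2 Type O
Probability of Type O: 2/4 = 1/2
Expected count = 1/2 × 400 = 200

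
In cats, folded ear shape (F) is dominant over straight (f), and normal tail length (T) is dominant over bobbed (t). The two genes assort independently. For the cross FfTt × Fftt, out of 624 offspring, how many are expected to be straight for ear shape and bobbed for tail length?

Dihybrid cross FfTt × Fftt — consider each gene separately:
ear shape: Ff × Ff → 1 FF, 2 Ff, 1 ff → 3 F_ : 1 ff (out of 4)
tail length: Tt × tt → 2 Tt, 2 tt → 2 T_ : 2 tt (out of 4)
Looking for: straight (ff) and bobbed (tt)
P(straight) = 1/4, P(bobbed) = 2/4
P(both) = 1/4 × 2/4 = 2/16 = 1/8
Expected count = 1/8 × 624 = 78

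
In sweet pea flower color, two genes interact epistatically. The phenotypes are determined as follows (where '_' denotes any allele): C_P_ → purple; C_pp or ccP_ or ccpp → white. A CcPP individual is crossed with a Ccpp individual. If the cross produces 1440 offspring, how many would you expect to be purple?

Cross: CcPP × Ccpp — consider each gene separately:
C gene: Cc × Cc → 1 CC, 2 Cc, 1 cc → 3 C_ : 1 cc (out of 4)
P gene: PP × pp → 4 Pp → 4 P_ (out of 4)
Genotype classes (out of 4 × 4 = 16): C_P_ = 3×4 = 12; ccP_ = 1×4 = 4
Apply the phenotype rules: C_P_ (12) → purple; ccP_ (4) → white
Phenotype counts (out of 16): 12 purple, 4 white
purple: 12 out of 16 → fraction 3/4
Expected count = 3/4 × 1440 = 1080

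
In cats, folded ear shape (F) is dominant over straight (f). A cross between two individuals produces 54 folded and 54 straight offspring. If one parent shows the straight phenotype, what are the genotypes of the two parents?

Observed offspring: 54 folded, 54 straight
The observed ratio simplifies to 1:1. One parent shows straight, so its genotype must be ff. A 1:1 offspring split requires the other parent to be heterozygous (Ff).
Parent genotypes: ff × Ff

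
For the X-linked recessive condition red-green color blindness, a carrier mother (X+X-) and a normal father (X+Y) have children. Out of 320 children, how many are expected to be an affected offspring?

Cross: X+X- × X+Y
Offspring: 1 X+X+, 1 X+Y, 1 X+X-, 1 X-Y
Probability of an affected offspring: 1/4
Expected count = 1/4 × 320 = 80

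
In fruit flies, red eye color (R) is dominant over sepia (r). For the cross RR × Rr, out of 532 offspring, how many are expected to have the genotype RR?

Punnett square for RR × Rr:
Offspring genotypes: 2 RR, 2 Rr
Total offspring: 4
Count with target: 2
Probability: 2/4 = 1/2
Expected count = 1/2 × 532 = 266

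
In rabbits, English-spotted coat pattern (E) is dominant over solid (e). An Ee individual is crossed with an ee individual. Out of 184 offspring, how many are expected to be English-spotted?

Punnett square for Ee × ee:
Offspring genotypes: 2 Ee, 2 ee
English-spotted: 2, solid: 2
English-spotted: 2 out of 4 → fraction 1/2
Expected count = 1/2 × 184 = 92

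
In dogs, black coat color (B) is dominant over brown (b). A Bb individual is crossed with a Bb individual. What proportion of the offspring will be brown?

Punnett square for Bb × Bb:
Offspring genotypes: 1 BB, 2 Bb, 1 bb
black: 3, brown: 1
brown: 1 out of 4
Probability: 1/4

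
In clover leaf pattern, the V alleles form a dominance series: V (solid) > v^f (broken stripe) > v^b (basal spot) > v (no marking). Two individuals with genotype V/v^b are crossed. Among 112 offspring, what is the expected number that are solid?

Cross: V/v^b × V/v^b
Allele dominance: V > v^f > v^b > v
Offspring genotypes: 1 V/V, 2 V/v^b, 1 v^b/v^b
Phenotype counts: 3 solid, 1 basal spot
solid: 3 out of 4 → fraction 3/4
Expected count = 3/4 × 112 = 84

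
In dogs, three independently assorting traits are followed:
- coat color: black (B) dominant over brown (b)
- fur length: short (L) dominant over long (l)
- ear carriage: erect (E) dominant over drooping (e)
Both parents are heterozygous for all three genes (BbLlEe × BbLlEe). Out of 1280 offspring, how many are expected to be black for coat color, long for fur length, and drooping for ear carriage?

Trihybrid cross: BbLlEe × BbLlEe
Each trait segregates independently with a 3:1 phenotypic ratio, so each gene contributes 3/4 (dominant) or 1/4 (recessive).
Target: black (coat color), long (fur length), drooping (ear carriage)
Probability = product of independent per-trait probabilities
= 3/4 × 1/4 × 1/4 = 3/64
Expected count = 3/64 × 1280 = 60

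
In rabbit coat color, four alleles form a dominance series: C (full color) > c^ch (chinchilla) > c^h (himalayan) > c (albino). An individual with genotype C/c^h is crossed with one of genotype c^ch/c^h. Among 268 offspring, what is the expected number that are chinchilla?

Cross: C/c^h × c^ch/c^h
Allele dominance: C > c^ch > c^h > c
Offspring genotypes: 1 C/c^ch, 1 C/c^h, 1 c^ch/c^h, 1 c^h/c^h
Phenotype counts: 2 full color, 1 chinchilla, 1 himalayan
chinchilla: 1 out of 4 → fraction 1/4
Expected count = 1/4 × 268 = 67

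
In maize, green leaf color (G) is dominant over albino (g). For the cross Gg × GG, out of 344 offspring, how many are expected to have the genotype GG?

Punnett square for Gg × GG:
Offspring genotypes: 2 GG, 2 Gg
Total offspring: 4
Count with target: 2
Probability: 2/4 = 1/2
Expected count = 1/2 × 344 = 172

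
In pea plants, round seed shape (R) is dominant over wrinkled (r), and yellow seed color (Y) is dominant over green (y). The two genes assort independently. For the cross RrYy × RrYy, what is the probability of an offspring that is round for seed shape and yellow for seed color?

Dihybrid cross RrYy × RrYy — consider each gene separately:
seed shape: Rr × Rr → 1 RR, 2 Rr, 1 rr → 3 R_ : 1 rr (out of 4)
seed color: Yy × Yy → 1 YY, 2 Yy, 1 yy → 3 Y_ : 1 yy (out of 4)
Looking for: round (R_) and yellow (Y_)
P(round) = 3/4, P(yellow) = 3/4
P(both) = 3/4 × 3/4 = 9/16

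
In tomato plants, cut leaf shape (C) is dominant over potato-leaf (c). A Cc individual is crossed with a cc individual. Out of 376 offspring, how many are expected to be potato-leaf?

Punnett square for Cc × cc:
Offspring genotypes: 2 Cc, 2 cc
cut: 2, potato-leaf: 2
potato-leaf: 2 out of 4 → fraction 1/2
Expected count = 1/2 × 376 = 188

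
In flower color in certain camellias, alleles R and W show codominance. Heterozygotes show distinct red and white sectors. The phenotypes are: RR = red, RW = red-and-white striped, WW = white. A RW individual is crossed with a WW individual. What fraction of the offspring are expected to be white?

Punnett square for RW × WW:
Offspring genotypes: 2 RW, 2 WW
Phenotype counts: 2 red-and-white striped, 2 white
white: 2 out of 4
Probability: 2/4 = 1/2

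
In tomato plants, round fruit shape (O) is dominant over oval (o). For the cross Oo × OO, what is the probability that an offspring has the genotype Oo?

Punnett square for Oo × OO:
Offspring genotypes: 2 OO, 2 Oo
Total offspring: 4
Count with target: 2
Probability: 2/4 = 1/2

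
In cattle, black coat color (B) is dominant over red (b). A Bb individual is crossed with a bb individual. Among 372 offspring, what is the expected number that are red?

Punnett square for Bb × bb:
Offspring genotypes: 2 Bb, 2 bb
black: 2, red: 2
red: 2 out of 4 → fraction 1/2
Expected count = 1/2 × 372 = 186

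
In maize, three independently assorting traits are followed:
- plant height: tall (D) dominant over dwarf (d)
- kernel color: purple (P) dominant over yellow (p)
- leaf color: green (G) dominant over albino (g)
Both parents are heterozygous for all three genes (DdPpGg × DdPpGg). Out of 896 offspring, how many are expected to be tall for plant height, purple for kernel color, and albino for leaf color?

Trihybrid cross: DdPpGg × DdPpGg
Each trait segregates independently with a 3:1 phenotypic ratio, so each gene contributes 3/4 (dominant) or 1/4 (recessive).
Target: tall (plant height), purple (kernel color), albino (leaf color)
Probability = product of independent per-trait probabilities
= 3/4 × 3/4 × 1/4 = 9/64
Expected count = 9/64 × 896 = 126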